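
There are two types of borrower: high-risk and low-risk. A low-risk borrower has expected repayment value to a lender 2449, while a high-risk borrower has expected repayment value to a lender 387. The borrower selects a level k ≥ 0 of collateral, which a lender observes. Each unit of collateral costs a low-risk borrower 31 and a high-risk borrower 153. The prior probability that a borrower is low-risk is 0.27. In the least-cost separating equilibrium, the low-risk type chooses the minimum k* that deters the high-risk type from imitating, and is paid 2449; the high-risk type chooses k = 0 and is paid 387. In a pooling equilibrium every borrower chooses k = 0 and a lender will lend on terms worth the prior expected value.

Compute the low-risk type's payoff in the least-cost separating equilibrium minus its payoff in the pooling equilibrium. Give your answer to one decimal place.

Least-cost separating signal: k* solves 387 = 2449 − 153·k*, so k* = (2449 − 387)/153 ≈ 13.4771.
Low-risk type's separating payoff: 2449 − 31 × k* = 2449 − 31 × (2449 − 387)/153 = 2449 − 63922/153 ≈ 2031.209.
Pooling payoff: 0.27 × 2449 + 0.73 × 387 = 943.74.
Difference: 2031.209 − 943.74 = 1087.469, i.e. 1087.5 to one decimal place.
The low-risk type prefers to separate.

1087.5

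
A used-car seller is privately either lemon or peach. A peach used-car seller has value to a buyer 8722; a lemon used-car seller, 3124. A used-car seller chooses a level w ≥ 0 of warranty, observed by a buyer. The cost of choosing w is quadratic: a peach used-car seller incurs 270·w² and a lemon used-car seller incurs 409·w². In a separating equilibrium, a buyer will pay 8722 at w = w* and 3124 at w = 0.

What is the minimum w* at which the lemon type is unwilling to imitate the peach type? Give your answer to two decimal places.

The lemon type at w = 0 receives 3124; imitating at w* yields 8722 − 409·w*².
Indifference: 3124 = 8722 − 409·w*², so w*² = (8722 − 3124) / 409 ≈ 13.6870.
w* = √13.6870 ≈ 3.70.

3.70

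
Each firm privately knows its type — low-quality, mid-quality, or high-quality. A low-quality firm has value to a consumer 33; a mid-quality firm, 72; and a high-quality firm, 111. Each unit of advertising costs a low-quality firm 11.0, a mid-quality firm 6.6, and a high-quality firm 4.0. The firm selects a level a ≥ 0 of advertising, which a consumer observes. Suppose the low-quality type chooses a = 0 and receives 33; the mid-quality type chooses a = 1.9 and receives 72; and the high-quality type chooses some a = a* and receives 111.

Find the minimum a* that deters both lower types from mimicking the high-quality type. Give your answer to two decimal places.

Mid-quality type (on-path payoff 72 − 6.6×1.9 = 59.46) won't mimic when 59.46 ≥ 111 − 6.6·a*, i.e. a* ≥ 7.81.
Low-quality type (on-path payoff 33) won't mimic when 33 ≥ 111 − 11.0·a*, i.e. a* ≥ 7.09.
Both must hold, so a* = max(7.09, 7.81) = 7.81. The mid-quality type's constraint binds.

7.81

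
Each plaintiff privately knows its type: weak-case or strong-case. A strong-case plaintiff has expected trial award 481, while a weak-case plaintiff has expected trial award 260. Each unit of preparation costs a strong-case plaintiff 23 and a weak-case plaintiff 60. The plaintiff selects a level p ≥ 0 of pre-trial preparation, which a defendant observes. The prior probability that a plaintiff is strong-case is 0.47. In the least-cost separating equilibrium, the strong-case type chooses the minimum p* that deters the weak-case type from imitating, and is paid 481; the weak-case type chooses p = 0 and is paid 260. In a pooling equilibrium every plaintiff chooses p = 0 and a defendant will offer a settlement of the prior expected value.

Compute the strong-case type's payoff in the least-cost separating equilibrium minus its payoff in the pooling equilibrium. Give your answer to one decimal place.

Least-cost separating signal: p* solves 260 = 481 − 60·p*, so p* = (481 − 260)/60 ≈ 3.6833.
Strong-case type's separating payoff: 481 − 23 × p* = 481 − 23 × (481 − 260)/60 = 481 − 5083/60 ≈ 396.283.
Pooling payoff: 0.47 × 481 + 0.53 × 260 = 363.87.
Difference: 396.283 − 363.87 = 32.413, i.e. 32.4 to one decimal place.
The strong-case type prefers to separate.

32.4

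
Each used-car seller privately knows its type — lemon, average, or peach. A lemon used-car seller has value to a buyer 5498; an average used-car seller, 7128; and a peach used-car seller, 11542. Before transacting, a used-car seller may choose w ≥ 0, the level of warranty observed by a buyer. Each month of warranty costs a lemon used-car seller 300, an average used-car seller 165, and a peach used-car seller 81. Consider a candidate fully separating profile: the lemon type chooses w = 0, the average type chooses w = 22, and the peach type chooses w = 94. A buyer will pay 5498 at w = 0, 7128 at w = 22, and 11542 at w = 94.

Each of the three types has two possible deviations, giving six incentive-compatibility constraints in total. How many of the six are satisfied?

Lemon (own payoff 5498): to w=22 gives 7128 − 300×22 = 528 → no gain ✓; to w=94 gives 11542 − 300×94 = -16658 → no gain ✓.
Peach (own payoff 11542 − 81×94 = 3928): to w=0 gives 5498 → profitable ✗; to w=22 gives 7128 − 81×22 = 5346 → profitable ✗.
Average (own payoff 7128 − 165×22 = 3498): to w=0 gives 5498 → profitable ✗; to w=94 gives 11542 − 165×94 = -3968 → no gain ✓.
3 of the 6 constraints hold; not an equilibrium.

3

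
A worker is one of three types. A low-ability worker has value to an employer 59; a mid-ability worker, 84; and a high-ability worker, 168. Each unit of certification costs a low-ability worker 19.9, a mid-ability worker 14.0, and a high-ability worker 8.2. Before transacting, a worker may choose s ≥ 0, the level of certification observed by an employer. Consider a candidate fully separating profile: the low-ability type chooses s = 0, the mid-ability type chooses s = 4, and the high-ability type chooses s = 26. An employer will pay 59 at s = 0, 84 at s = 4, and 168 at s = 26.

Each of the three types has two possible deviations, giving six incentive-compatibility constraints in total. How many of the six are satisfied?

3

Mid-ability (own payoff 84 − 14.0×4 = 28): to s=0 gives 59 → profitable ✗; to s=26 gives 168 − 14.0×26 = -196 → no gain ✓.
Low-ability (own payoff 59): to s=4 gives 84 − 19.9×4 = 4.4 → no gain ✓; to s=26 gives 168 − 19.9×26 = -349.4 → no gain ✓.
High-ability (own payoff 168 − 8.2×26 = -45.2): to s=0 gives 59 → profitable ✗; to s=4 gives 84 − 8.2×4 = 51.2 → profitable ✗.
3 of the 6 constraints hold; not an equilibrium.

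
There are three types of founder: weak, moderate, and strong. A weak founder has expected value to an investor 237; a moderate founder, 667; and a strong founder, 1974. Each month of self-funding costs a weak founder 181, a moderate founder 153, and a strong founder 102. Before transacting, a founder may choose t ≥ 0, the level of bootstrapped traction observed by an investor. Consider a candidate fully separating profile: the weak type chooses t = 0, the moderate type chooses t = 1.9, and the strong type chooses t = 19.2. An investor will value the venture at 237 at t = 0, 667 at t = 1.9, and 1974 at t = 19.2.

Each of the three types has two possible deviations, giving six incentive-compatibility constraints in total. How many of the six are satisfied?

Strong (own payoff 1974 − 102×19.2 = 15.6): to t=0 gives 237 → profitable ✗; to t=1.9 gives 667 − 102×1.9 = 473.2 → profitable ✗.
Weak (own payoff 237): to t=1.9 gives 667 − 181×1.9 = 323.1 → profitable ✗; to t=19.2 gives 1974 − 181×19.2 = -1501.2 → no gain ✓.
Moderate (own payoff 667 − 153×1.9 = 376.3): to t=0 gives 237 → no gain ✓; to t=19.2 gives 1974 − 153×19.2 = -963.6 → no gain ✓.
3 of the 6 constraints hold; not an equilibrium.

3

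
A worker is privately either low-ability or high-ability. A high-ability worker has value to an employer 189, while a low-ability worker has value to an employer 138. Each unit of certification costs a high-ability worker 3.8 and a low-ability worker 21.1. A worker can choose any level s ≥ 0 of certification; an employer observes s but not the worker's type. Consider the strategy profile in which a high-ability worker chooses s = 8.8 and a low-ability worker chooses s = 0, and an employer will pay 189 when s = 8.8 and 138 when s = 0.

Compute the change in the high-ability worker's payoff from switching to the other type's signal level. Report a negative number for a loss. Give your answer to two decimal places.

Playing s = 8.8 the high-ability worker receives 189 − 3.8 × 8.8 = 155.56.
Deviating to s = 0 yields 138 instead.
Gain from deviating: 138 − 155.56 = -17.56.
The gain is negative, so the high-ability type's incentive-compatibility constraint is satisfied.

-17.56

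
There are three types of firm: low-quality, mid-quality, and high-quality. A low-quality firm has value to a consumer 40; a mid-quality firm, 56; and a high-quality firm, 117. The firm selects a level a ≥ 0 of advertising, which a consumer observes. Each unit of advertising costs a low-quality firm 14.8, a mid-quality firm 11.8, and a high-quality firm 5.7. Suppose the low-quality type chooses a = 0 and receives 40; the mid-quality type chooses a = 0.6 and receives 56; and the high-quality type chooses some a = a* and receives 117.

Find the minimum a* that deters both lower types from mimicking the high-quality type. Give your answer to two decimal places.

Mid-quality type (on-path payoff 56 − 11.8×0.6 = 48.92) won't mimic when 48.92 ≥ 117 − 11.8·a*, i.e. a* ≥ 5.77.
Low-quality type (on-path payoff 40) won't mimic when 40 ≥ 117 − 14.8·a*, i.e. a* ≥ 5.20.
Both must hold, so a* = max(5.20, 5.77) = 5.77. The mid-quality type's constraint binds.

5.77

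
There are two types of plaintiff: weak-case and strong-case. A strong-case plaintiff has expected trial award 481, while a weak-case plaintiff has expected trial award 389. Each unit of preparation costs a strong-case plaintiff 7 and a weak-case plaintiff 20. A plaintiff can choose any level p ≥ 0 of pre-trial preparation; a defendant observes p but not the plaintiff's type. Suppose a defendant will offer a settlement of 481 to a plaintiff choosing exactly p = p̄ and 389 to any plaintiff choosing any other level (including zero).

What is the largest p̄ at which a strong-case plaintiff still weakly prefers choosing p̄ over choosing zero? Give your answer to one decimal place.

13.1

Choosing p̄ yields the strong-case type 481 − 7·p̄; choosing zero yields 389.
The strong-case type is indifferent at 481 − 7·p̄ = 389, i.e. p̄ = (481 − 389) / 7 ≈ 13.1.
For any p̄ above 13.1 the strong-case type would rather pool at zero, so separation collapses.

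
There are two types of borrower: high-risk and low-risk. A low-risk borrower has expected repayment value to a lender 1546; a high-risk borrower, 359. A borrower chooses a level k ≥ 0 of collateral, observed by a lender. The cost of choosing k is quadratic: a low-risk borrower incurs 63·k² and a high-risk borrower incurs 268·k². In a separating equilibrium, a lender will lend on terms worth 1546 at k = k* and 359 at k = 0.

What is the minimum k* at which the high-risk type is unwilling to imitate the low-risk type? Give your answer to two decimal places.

The high-risk type at k = 0 receives 359; imitating at k* yields 1546 − 268·k*².
Indifference: 359 = 1546 − 268·k*², so k*² = (1546 − 359) / 268 ≈ 4.4291.
k* = √4.4291 ≈ 2.10.

2.10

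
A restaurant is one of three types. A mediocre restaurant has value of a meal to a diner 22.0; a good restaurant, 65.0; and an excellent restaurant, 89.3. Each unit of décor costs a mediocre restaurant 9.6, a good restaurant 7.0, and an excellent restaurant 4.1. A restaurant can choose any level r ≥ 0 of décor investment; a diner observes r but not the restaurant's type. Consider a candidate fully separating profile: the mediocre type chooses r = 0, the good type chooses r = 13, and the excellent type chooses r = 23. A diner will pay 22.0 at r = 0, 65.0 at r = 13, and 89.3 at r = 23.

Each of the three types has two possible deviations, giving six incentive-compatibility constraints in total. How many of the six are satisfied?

3

Good (own payoff 65.0 − 7.0×13 = -26): to r=0 gives 22.0 → profitable ✗; to r=23 gives 89.3 − 7.0×23 = -71.7 → no gain ✓.
Excellent (own payoff 89.3 − 4.1×23 = -5): to r=0 gives 22.0 → profitable ✗; to r=13 gives 65.0 − 4.1×13 = 11.7 → profitable ✗.
Mediocre (own payoff 22.0): to r=13 gives 65.0 − 9.6×13 = -59.8 → no gain ✓; to r=23 gives 89.3 − 9.6×23 = -131.5 → no gain ✓.
3 of the 6 constraints hold; not an equilibrium.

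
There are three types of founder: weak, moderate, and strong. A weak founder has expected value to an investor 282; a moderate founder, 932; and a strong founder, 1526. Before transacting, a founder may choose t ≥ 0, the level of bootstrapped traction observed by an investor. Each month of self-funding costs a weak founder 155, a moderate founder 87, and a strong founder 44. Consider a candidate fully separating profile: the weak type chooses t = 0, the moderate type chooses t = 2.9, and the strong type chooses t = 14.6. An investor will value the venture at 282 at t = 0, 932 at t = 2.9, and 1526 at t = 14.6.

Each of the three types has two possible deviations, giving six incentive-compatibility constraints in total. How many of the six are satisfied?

5

Moderate (own payoff 932 − 87×2.9 = 679.7): to t=0 gives 282 → no gain ✓; to t=14.6 gives 1526 − 87×14.6 = 255.8 → no gain ✓.
Strong (own payoff 1526 − 44×14.6 = 883.6): to t=0 gives 282 → no gain ✓; to t=2.9 gives 932 − 44×2.9 = 804.4 → no gain ✓.
Weak (own payoff 282): to t=2.9 gives 932 − 155×2.9 = 482.5 → profitable ✗; to t=14.6 gives 1526 − 155×14.6 = -737 → no gain ✓.
5 of the 6 constraints hold; not an equilibrium.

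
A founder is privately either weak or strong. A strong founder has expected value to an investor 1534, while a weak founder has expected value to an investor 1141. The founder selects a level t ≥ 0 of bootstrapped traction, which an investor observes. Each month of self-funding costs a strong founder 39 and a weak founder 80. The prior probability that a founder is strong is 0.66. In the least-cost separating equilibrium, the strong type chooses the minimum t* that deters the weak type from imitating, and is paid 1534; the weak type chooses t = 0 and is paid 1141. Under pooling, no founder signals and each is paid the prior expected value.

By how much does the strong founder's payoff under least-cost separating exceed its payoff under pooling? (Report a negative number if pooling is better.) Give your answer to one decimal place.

Least-cost separating signal: t* solves 1141 = 1534 − 80·t*, so t* = (1534 − 1141)/80 = 4.9125.
Strong type's separating payoff: 1534 − 39 × t* = 1534 − 39 × (1534 − 1141)/80 = 1534 − 15327/80 ≈ 1342.413.
Pooling payoff: 0.66 × 1534 + 0.34 × 1141 = 1400.38.
Difference: 1342.413 − 1400.38 = -57.967, i.e. -58.0 to one decimal place.
The strong type would prefer the pooling outcome.

-58.0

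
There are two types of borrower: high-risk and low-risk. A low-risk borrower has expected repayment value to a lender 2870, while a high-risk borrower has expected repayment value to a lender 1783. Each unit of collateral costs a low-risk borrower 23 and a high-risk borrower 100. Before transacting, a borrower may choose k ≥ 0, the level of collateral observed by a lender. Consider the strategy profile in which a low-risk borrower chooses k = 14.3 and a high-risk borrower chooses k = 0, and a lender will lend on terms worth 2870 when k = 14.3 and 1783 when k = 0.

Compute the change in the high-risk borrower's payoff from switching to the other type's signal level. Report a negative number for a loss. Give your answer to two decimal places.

Playing k = 0 the high-risk borrower receives 1783.
Deviating to k = 14.3 brings payment 2870 at cost 100 × 14.3 = 1430, netting 1440.
Gain from deviating: 1440 − 1783 = -343.00.
The gain is negative, so the high-risk type's incentive-compatibility constraint is satisfied.

-343.00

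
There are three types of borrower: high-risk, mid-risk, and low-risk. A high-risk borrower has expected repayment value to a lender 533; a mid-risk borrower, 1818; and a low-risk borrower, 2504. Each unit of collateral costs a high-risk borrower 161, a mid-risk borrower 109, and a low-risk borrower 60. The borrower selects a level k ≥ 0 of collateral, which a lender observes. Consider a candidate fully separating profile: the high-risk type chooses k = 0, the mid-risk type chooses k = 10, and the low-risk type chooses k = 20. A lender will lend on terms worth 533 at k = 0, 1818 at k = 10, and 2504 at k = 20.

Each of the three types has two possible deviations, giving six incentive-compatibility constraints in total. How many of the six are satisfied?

6

Mid-risk (own payoff 1818 − 109×10 = 728): to k=0 gives 533 → no gain ✓; to k=20 gives 2504 − 109×20 = 324 → no gain ✓.
High-risk (own payoff 533): to k=10 gives 1818 − 161×10 = 208 → no gain ✓; to k=20 gives 2504 − 161×20 = -716 → no gain ✓.
Low-risk (own payoff 2504 − 60×20 = 1304): to k=0 gives 533 → no gain ✓; to k=10 gives 1818 − 60×10 = 1218 → no gain ✓.
6 of the 6 constraints hold; this profile is a separating equilibrium.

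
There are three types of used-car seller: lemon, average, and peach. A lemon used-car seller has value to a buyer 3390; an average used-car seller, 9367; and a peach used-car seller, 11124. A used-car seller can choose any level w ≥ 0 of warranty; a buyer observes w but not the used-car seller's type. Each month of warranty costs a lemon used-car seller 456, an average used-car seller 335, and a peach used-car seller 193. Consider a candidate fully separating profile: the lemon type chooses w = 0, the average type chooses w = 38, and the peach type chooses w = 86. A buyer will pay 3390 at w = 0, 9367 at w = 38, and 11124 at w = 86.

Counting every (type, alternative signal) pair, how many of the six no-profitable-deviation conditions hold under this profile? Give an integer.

Peach (own payoff 11124 − 193×86 = -5474): to w=0 gives 3390 → profitable ✗; to w=38 gives 9367 − 193×38 = 2033 → profitable ✗.
Lemon (own payoff 3390): to w=38 gives 9367 − 456×38 = -7961 → no gain ✓; to w=86 gives 11124 − 456×86 = -28092 → no gain ✓.
Average (own payoff 9367 − 335×38 = -3363): to w=0 gives 3390 → profitable ✗; to w=86 gives 11124 − 335×86 = -17686 → no gain ✓.
3 of the 6 constraints hold; not an equilibrium.

3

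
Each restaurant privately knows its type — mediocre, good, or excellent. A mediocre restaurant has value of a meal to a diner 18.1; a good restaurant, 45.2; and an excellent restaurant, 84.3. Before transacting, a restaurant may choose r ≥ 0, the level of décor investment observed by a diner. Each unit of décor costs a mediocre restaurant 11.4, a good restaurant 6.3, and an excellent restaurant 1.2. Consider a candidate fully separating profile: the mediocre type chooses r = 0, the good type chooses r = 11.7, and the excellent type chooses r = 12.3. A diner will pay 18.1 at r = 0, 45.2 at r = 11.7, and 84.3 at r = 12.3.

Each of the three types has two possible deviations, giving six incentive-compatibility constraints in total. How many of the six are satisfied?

4

Mediocre (own payoff 18.1): to r=11.7 gives 45.2 − 11.4×11.7 = -88.18 → no gain ✓; to r=12.3 gives 84.3 − 11.4×12.3 = -55.92 → no gain ✓.
Excellent (own payoff 84.3 − 1.2×12.3 = 69.54): to r=0 gives 18.1 → no gain ✓; to r=11.7 gives 45.2 − 1.2×11.7 = 31.16 → no gain ✓.
Good (own payoff 45.2 − 6.3×11.7 = -28.51): to r=0 gives 18.1 → profitable ✗; to r=12.3 gives 84.3 − 6.3×12.3 = 6.81 → profitable ✗.
4 of the 6 constraints hold; not an equilibrium.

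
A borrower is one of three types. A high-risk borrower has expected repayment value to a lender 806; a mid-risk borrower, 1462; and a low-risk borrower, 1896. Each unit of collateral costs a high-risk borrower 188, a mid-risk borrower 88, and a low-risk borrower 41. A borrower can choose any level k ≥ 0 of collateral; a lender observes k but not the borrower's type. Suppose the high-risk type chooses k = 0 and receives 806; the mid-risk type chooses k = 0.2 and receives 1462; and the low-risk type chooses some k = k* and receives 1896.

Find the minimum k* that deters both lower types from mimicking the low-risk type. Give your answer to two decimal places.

Mid-risk type (on-path payoff 1462 − 88×0.2 = 1444.4) won't mimic when 1444.4 ≥ 1896 − 88·k*, i.e. k* ≥ 5.13.
High-risk type (on-path payoff 806) won't mimic when 806 ≥ 1896 − 188·k*, i.e. k* ≥ 5.80.
Both must hold, so k* = max(5.80, 5.13) = 5.80. The high-risk type's constraint binds.

5.80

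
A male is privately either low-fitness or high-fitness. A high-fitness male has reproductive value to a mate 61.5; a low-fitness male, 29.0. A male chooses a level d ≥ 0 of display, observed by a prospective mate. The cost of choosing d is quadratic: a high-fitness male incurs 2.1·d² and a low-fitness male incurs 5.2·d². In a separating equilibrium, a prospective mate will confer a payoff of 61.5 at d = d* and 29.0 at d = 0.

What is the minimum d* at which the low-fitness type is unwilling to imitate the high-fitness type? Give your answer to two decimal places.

The low-fitness type at d = 0 receives 29.0; imitating at d* yields 61.5 − 5.2·d*².
Indifference: 29.0 = 61.5 − 5.2·d*², so d*² = (61.5 − 29.0) / 5.2 = 6.25.
d* = √6.25 ≈ 2.50.

2.50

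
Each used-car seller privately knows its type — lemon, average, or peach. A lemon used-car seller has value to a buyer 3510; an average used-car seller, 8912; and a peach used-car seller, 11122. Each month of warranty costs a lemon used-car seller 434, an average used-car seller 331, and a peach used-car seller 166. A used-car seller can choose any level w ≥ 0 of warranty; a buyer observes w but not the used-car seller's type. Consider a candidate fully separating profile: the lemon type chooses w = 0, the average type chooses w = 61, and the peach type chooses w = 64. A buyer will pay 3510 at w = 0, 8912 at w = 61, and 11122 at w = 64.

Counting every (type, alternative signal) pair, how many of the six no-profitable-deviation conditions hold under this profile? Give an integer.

Lemon (own payoff 3510): to w=61 gives 8912 − 434×61 = -17562 → no gain ✓; to w=64 gives 11122 − 434×64 = -16654 → no gain ✓.
Average (own payoff 8912 − 331×61 = -11279): to w=0 gives 3510 → profitable ✗; to w=64 gives 11122 − 331×64 = -10062 → profitable ✗.
Peach (own payoff 11122 − 166×64 = 498): to w=0 gives 3510 → profitable ✗; to w=61 gives 8912 − 166×61 = -1214 → no gain ✓.
3 of the 6 constraints hold; not an equilibrium.

3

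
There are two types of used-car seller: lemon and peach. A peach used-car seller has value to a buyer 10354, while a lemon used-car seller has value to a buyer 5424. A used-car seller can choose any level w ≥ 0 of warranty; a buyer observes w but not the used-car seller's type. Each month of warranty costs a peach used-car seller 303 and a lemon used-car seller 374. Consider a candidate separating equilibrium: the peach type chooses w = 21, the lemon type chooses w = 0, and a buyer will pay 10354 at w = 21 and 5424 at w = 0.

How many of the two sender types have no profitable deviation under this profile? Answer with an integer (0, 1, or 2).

Peach type: signal → 10354 − 303 × 21 = 3991; deviate to 0 → 5424. IC fails (3991 < 5424).
Lemon type: stay at 0 → 5424; mimic → 10354 − 374 × 21 = 2500. IC holds (5424 ≥ 2500).
1 of 2 constraints hold, so this profile is not an equilibrium.

1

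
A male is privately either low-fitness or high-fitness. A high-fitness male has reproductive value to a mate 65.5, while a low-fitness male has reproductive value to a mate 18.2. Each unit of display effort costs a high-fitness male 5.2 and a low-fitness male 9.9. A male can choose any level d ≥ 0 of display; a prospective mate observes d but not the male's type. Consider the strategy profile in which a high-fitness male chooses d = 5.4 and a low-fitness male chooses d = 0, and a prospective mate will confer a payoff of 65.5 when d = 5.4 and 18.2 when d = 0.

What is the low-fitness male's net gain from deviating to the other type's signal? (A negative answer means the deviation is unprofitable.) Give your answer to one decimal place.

-6.2

Playing d = 0 the low-fitness male receives 18.2.
Deviating to d = 5.4 brings payment 65.5 at cost 9.9 × 5.4 = 53.46, netting 12.04.
Gain from deviating: 12.04 − 18.2 = -6.16, i.e. -6.2 to one decimal place.
The gain is negative, so the low-fitness type's incentive-compatibility constraint is satisfied.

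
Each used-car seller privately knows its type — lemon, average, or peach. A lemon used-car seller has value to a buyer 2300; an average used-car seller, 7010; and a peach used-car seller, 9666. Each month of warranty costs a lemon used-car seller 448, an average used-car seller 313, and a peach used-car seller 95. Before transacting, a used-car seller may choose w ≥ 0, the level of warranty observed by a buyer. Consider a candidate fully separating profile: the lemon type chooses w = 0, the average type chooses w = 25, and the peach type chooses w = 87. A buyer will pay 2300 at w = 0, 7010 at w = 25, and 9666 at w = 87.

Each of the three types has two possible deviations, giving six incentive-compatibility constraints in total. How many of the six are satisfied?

3

Average (own payoff 7010 − 313×25 = -815): to w=0 gives 2300 → profitable ✗; to w=87 gives 9666 − 313×87 = -17565 → no gain ✓.
Lemon (own payoff 2300): to w=25 gives 7010 − 448×25 = -4190 → no gain ✓; to w=87 gives 9666 − 448×87 = -29310 → no gain ✓.
Peach (own payoff 9666 − 95×87 = 1401): to w=0 gives 2300 → profitable ✗; to w=25 gives 7010 − 95×25 = 4635 → profitable ✗.
3 of the 6 constraints hold; not an equilibrium.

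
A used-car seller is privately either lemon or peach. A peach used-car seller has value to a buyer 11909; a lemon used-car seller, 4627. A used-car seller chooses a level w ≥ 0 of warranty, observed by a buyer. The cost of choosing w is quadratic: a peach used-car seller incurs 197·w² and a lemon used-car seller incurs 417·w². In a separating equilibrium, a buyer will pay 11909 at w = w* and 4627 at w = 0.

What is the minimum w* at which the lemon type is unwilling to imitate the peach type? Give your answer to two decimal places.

The lemon type at w = 0 receives 4627; imitating at w* yields 11909 − 417·w*².
Indifference: 4627 = 11909 − 417·w*², so w*² = (11909 − 4627) / 417 ≈ 17.4628.
w* = √17.4628 ≈ 4.18.

4.18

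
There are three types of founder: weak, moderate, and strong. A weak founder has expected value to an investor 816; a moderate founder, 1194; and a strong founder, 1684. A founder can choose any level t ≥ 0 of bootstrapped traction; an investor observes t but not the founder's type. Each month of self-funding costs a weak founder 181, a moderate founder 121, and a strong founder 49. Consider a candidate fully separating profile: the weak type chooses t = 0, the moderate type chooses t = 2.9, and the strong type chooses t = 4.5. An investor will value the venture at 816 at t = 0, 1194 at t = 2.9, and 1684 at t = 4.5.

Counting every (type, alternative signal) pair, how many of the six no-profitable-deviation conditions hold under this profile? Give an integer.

Strong (own payoff 1684 − 49×4.5 = 1463.5): to t=0 gives 816 → no gain ✓; to t=2.9 gives 1194 − 49×2.9 = 1051.9 → no gain ✓.
Weak (own payoff 816): to t=2.9 gives 1194 − 181×2.9 = 669.1 → no gain ✓; to t=4.5 gives 1684 − 181×4.5 = 869.5 → profitable ✗.
Moderate (own payoff 1194 − 121×2.9 = 843.1): to t=0 gives 816 → no gain ✓; to t=4.5 gives 1684 − 121×4.5 = 1139.5 → profitable ✗.
4 of the 6 constraints hold; not an equilibrium.

4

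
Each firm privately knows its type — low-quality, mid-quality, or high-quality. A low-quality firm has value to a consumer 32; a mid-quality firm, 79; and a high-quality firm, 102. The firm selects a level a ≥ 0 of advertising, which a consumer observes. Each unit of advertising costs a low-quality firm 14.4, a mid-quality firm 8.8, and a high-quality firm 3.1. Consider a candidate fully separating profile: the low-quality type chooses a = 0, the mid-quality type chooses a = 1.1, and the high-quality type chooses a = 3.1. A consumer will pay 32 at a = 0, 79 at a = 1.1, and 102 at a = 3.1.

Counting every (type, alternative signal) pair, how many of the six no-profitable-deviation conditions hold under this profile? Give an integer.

Low-quality (own payoff 32): to a=1.1 gives 79 − 14.4×1.1 = 63.16 → profitable ✗; to a=3.1 gives 102 − 14.4×3.1 = 57.36 → profitable ✗.
Mid-quality (own payoff 79 − 8.8×1.1 = 69.32): to a=0 gives 32 → no gain ✓; to a=3.1 gives 102 − 8.8×3.1 = 74.72 → profitable ✗.
High-quality (own payoff 102 − 3.1×3.1 = 92.39): to a=0 gives 32 → no gain ✓; to a=1.1 gives 79 − 3.1×1.1 = 75.59 → no gain ✓.
3 of the 6 constraints hold; not an equilibrium.

3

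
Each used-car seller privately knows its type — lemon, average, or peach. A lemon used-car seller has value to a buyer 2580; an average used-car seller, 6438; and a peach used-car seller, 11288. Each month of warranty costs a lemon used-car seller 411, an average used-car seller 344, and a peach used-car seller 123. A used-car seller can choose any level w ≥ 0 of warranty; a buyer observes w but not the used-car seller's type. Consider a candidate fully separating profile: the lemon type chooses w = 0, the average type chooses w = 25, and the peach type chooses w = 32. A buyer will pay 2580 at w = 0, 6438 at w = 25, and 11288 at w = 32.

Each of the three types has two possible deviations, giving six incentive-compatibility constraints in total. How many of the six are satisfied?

Peach (own payoff 11288 − 123×32 = 7352): to w=0 gives 2580 → no gain ✓; to w=25 gives 6438 − 123×25 = 3363 → no gain ✓.
Average (own payoff 6438 − 344×25 = -2162): to w=0 gives 2580 → profitable ✗; to w=32 gives 11288 − 344×32 = 280 → profitable ✗.
Lemon (own payoff 2580): to w=25 gives 6438 − 411×25 = -3837 → no gain ✓; to w=32 gives 11288 − 411×32 = -1864 → no gain ✓.
4 of the 6 constraints hold; not an equilibrium.

4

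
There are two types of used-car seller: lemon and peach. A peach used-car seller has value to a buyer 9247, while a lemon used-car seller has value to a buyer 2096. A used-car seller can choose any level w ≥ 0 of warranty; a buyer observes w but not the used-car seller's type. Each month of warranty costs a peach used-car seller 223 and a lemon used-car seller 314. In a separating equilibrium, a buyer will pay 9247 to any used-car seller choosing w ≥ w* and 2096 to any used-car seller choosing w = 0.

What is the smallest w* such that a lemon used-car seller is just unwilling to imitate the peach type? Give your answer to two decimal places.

A lemon used-car seller choosing w = 0 receives 2096.
Imitating at w* instead would pay 9247 at cost 314·w*, netting 9247 − 314·w*.
Indifference: 2096 = 9247 − 314·w*, so w* = (9247 − 2096) / 314 ≈ 22.77.
At w* the lemon type's incentive constraint just binds; the peach type strictly prefers w* since its per-unit cost is lower.

22.77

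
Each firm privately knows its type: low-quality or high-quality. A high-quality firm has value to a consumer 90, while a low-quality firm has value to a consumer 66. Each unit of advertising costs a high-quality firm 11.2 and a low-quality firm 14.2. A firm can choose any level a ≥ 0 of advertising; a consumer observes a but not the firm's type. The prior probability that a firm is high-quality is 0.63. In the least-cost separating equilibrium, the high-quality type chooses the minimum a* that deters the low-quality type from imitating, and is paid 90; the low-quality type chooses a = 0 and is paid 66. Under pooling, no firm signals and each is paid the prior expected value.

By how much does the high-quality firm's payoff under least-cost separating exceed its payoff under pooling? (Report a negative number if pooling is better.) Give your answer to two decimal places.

Least-cost separating signal: a* solves 66 = 90 − 14.2·a*, so a* = (90 − 66)/14.2 ≈ 1.6901.
High-quality type's separating payoff: 90 − 11.2 × a* = 90 − 11.2 × (90 − 66)/14.2 = 90 − 268.8/14.2 ≈ 71.0704.
Pooling payoff: 0.63 × 90 + 0.37 × 66 = 81.12.
Difference: 71.0704 − 81.12 = -10.0496, i.e. -10.05 to two decimal places.
The high-quality type would prefer the pooling outcome.

-10.05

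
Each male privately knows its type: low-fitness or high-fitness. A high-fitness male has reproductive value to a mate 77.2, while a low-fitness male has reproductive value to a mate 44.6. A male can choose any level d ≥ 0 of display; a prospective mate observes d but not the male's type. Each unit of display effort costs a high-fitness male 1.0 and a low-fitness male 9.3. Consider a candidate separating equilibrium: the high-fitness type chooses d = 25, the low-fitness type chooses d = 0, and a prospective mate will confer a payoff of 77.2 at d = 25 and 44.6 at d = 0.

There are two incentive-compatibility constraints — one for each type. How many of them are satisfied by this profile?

2

Low-fitness type: stay at 0 → 44.6; mimic → 77.2 − 9.3 × 25 = -155.3. IC holds (44.6 ≥ -155.3).
High-fitness type: signal → 77.2 − 1.0 × 25 = 52.2; deviate to 0 → 44.6. IC holds (52.2 ≥ 44.6).
2 of 2 constraints hold, so this is a separating equilibrium.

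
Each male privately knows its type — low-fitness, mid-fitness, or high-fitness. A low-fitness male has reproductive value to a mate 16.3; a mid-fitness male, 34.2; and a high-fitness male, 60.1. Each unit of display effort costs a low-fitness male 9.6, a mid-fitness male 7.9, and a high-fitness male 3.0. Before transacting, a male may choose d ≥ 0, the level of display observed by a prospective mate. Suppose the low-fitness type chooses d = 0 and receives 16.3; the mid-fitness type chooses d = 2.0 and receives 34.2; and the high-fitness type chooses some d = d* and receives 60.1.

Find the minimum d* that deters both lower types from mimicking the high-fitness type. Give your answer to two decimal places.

5.28

Mid-fitness type (on-path payoff 34.2 − 7.9×2.0 = 18.4) won't mimic when 18.4 ≥ 60.1 − 7.9·d*, i.e. d* ≥ 5.28.
Low-fitness type (on-path payoff 16.3) won't mimic when 16.3 ≥ 60.1 − 9.6·d*, i.e. d* ≥ 4.56.
Both must hold, so d* = max(4.56, 5.28) = 5.28. The mid-fitness type's constraint binds.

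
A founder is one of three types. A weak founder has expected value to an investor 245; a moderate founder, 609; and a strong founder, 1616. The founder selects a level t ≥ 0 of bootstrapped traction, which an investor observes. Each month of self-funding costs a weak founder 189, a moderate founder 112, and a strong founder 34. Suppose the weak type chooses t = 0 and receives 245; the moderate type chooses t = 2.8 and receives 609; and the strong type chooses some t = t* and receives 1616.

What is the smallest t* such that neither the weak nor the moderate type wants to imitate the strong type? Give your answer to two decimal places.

11.79

Weak type (on-path payoff 245) won't mimic when 245 ≥ 1616 − 189·t*, i.e. t* ≥ 7.25.
Moderate type (on-path payoff 609 − 112×2.8 = 295.4) won't mimic when 295.4 ≥ 1616 − 112·t*, i.e. t* ≥ 11.79.
Both must hold, so t* = max(7.25, 11.79) = 11.79. The moderate type's constraint binds.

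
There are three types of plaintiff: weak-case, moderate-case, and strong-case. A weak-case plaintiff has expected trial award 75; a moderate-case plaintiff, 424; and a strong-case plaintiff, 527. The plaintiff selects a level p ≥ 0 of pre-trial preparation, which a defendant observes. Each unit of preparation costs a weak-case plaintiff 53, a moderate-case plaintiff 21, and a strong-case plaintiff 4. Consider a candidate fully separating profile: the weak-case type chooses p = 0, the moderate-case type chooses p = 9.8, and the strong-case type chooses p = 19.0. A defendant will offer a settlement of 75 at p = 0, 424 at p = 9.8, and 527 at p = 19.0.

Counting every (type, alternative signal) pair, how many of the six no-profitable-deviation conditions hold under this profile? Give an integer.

Moderate-case (own payoff 424 − 21×9.8 = 218.2): to p=0 gives 75 → no gain ✓; to p=19.0 gives 527 − 21×19.0 = 128 → no gain ✓.
Weak-case (own payoff 75): to p=9.8 gives 424 − 53×9.8 = -95.4 → no gain ✓; to p=19.0 gives 527 − 53×19.0 = -480 → no gain ✓.
Strong-case (own payoff 527 − 4×19.0 = 451): to p=0 gives 75 → no gain ✓; to p=9.8 gives 424 − 4×9.8 = 384.8 → no gain ✓.
6 of the 6 constraints hold; this profile is a separating equilibrium.

6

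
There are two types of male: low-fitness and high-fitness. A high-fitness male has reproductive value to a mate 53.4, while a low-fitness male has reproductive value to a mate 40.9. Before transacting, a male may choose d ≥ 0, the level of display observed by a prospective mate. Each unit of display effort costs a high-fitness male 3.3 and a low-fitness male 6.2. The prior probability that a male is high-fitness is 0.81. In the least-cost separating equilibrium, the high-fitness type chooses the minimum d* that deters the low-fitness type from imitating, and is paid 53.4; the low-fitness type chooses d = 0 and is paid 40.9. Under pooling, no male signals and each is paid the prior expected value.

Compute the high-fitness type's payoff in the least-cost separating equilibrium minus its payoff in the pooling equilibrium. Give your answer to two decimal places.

-4.28

Least-cost separating signal: d* solves 40.9 = 53.4 − 6.2·d*, so d* = (53.4 − 40.9)/6.2 ≈ 2.0161.
High-fitness type's separating payoff: 53.4 − 3.3 × d* = 53.4 − 3.3 × (53.4 − 40.9)/6.2 = 53.4 − 41.25/6.2 ≈ 46.7468.
Pooling payoff: 0.81 × 53.4 + 0.19 × 40.9 = 51.025.
Difference: 46.7468 − 51.025 = -4.2782, i.e. -4.28 to two decimal places.
The high-fitness type would prefer the pooling outcome.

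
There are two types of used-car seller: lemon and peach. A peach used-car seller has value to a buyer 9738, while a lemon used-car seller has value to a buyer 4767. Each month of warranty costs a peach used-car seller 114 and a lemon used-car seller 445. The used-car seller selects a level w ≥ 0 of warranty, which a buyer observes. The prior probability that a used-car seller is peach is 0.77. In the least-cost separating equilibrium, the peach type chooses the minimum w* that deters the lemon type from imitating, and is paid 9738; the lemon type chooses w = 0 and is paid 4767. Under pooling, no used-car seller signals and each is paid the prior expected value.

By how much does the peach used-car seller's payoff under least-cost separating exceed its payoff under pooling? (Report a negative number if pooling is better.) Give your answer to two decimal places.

Least-cost separating signal: w* solves 4767 = 9738 − 445·w*, so w* = (9738 − 4767)/445 ≈ 11.1708.
Peach type's separating payoff: 9738 − 114 × w* = 9738 − 114 × (9738 − 4767)/445 = 9738 − 566694/445 ≈ 8464.5303.
Pooling payoff: 0.77 × 9738 + 0.23 × 4767 = 8594.67.
Difference: 8464.5303 − 8594.67 = -130.1397, i.e. -130.14 to two decimal places.
The peach type would prefer the pooling outcome.

-130.14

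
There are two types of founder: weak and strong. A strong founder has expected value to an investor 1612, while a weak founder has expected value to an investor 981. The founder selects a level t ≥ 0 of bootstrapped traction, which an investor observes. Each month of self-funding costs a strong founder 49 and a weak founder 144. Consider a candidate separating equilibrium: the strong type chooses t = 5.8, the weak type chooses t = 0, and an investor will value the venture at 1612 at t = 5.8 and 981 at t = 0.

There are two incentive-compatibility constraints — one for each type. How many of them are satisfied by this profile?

2

Strong type: signal → 1612 − 49 × 5.8 = 1327.8; deviate to 0 → 981. IC holds (1327.8 ≥ 981).
Weak type: stay at 0 → 981; mimic → 1612 − 144 × 5.8 = 776.8. IC holds (981 ≥ 776.8).
2 of 2 constraints hold, so this is a separating equilibrium.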